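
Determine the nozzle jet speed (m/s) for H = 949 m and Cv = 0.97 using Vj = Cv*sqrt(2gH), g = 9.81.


Vj = 0.97 * sqrt(2*9.81*949) = 132.3593 m/s


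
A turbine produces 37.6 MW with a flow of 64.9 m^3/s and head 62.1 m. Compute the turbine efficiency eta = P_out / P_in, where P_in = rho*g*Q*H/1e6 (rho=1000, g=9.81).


P_in = 1000 * 9.81 * 64.9 * 62.1 / 1e6 = 39.5371 MW
eta = 37.6 / 39.5371 = 0.9510


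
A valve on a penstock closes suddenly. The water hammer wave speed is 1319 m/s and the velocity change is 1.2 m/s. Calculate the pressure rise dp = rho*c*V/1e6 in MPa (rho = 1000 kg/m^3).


dp = 1000 * 1319 * 1.2 / 1e6 = 1.5828 MPa


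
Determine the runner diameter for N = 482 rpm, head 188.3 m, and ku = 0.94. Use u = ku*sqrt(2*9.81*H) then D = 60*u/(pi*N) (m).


u = 0.94 * sqrt(2*9.81*188.3) = 57.1350 m/s
D = 60 * 57.1350 / (pi * 482) = 2.2639 m


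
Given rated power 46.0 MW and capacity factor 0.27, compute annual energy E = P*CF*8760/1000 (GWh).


E = 46.0 * 0.27 * 8760 / 1000 = 108.7992 GWh


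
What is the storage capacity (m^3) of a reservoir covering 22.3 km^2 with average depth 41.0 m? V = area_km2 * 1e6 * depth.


V = 22.3 * 1e6 * 41.0 = 9.1430e+08 m^3


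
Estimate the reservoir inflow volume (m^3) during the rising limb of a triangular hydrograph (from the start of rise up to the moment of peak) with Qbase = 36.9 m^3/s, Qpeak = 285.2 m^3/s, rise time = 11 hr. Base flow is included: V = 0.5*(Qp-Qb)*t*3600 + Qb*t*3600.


V = 0.5*(285.2 - 36.9)*11*3600 + 36.9*11*3600 = 6.3776e+06 m^3


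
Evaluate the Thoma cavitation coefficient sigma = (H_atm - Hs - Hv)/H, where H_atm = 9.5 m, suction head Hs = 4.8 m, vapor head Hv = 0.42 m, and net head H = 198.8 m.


sigma = (9.5 - 4.8 - 0.42) / 198.8 = 0.0215


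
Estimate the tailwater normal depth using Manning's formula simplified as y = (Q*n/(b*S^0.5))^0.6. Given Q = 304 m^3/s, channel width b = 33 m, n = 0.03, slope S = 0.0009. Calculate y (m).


y = (304 * 0.03 / (33 * 0.0009^0.5))^0.6 = 3.7898 m


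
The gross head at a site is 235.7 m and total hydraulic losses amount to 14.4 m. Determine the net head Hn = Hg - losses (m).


Hn = 235.7 - 14.4 = 221.3000 m


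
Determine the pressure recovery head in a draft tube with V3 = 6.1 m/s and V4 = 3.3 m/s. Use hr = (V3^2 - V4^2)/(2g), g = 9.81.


hr = (6.1^2 - 3.3^2) / (2*9.81) = 1.3415 m


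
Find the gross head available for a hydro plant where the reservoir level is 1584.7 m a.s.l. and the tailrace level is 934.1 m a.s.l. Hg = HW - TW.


Hg = 1584.7 - 934.1 = 650.6000 m


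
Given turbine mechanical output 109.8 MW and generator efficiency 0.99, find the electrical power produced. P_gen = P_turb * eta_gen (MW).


P_gen = 109.8 * 0.99 = 108.7020 MW


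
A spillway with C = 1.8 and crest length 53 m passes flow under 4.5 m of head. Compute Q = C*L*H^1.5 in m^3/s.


Q = 1.8 * 53 * 4.5^1.5 = 910.6828 m^3/s


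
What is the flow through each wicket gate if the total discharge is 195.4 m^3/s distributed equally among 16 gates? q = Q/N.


q = 195.4 / 16 = 12.2125 m^3/s


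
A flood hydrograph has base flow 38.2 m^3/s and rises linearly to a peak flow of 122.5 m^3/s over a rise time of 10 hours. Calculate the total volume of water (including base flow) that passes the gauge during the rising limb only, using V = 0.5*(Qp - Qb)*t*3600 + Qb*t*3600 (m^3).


V = 0.5*(122.5 - 38.2)*10*3600 + 38.2*10*3600 = 2.8926e+06 m^3


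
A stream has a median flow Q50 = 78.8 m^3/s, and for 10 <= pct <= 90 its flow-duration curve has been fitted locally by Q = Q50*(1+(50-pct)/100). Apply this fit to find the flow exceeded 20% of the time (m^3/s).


Q = 78.8 * (1 + (50 - 20)/100) = 102.4400 m^3/s


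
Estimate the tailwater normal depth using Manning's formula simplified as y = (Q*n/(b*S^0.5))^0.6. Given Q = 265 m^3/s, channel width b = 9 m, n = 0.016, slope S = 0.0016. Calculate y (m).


y = (265 * 0.016 / (9 * 0.0016^0.5))^0.6 = 4.3918 m


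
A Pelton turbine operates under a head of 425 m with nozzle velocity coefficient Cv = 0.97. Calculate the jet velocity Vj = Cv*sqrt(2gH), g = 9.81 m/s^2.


Vj = 0.97 * sqrt(2*9.81*425) = 88.5759 m/s


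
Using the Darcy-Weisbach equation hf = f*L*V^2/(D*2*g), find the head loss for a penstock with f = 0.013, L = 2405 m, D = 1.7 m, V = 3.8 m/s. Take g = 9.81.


hf = 0.013 * 2405 * 3.8^2 / (1.7 * 2 * 9.81) = 13.5356 m


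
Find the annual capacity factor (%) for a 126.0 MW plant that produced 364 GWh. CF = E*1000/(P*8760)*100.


CF = 364 * 1000 / (126.0 * 8760) * 100 = 32.9782 %


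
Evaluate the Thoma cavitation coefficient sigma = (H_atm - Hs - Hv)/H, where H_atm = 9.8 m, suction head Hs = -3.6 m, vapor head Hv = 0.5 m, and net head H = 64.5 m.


sigma = (9.8 - (-3.6) - 0.5) / 64.5 = 0.2000


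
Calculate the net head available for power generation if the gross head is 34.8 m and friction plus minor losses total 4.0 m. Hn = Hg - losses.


Hn = 34.8 - 4.0 = 30.8000 m


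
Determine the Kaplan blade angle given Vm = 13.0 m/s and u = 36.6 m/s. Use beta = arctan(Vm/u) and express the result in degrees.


beta = arctan(13.0 / 36.6) = 19.5546 degrees


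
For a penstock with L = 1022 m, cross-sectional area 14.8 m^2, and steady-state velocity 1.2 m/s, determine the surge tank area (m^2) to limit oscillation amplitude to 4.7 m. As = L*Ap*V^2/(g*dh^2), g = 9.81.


As = 1022 * 14.8 * 1.2^2 / (9.81 * 4.7^2) = 100.5103 m^2


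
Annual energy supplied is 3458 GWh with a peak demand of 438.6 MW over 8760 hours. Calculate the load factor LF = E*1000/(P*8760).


LF = 3458 * 1000 / (438.6 * 8760) = 0.9000


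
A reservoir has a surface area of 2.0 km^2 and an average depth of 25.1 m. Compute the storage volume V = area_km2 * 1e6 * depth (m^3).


V = 2.0 * 1e6 * 25.1 = 5.0200e+07 m^3


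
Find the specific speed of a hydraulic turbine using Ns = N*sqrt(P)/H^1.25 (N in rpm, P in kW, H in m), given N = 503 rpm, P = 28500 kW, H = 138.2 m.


Ns = 503 * 28500^0.5 / 138.2^1.25 = 179.2072


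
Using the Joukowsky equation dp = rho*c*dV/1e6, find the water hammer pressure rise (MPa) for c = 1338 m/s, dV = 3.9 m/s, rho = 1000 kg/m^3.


dp = 1000 * 1338 * 3.9 / 1e6 = 5.2182 MPa


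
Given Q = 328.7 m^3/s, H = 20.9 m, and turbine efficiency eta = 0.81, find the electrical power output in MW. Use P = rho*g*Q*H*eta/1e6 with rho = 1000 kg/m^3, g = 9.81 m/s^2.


P = 1000 * 9.81 * 328.7 * 20.9 * 0.81 / 1e6 = 54.5884 MW


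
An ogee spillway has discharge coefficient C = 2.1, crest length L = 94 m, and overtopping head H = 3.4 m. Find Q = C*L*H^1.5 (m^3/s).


Q = 2.1 * 94 * 3.4^1.5 = 1237.5579 m^3/s


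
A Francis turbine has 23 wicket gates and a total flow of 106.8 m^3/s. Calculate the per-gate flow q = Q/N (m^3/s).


q = 106.8 / 23 = 4.6435 m^3/s


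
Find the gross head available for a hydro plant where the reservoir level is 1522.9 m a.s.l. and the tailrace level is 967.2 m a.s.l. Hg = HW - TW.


Hg = 1522.9 - 967.2 = 555.7000 m


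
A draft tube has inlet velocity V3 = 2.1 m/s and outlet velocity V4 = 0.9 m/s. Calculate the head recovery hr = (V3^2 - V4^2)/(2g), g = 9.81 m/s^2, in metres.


hr = (2.1^2 - 0.9^2) / (2*9.81) = 0.1835 m


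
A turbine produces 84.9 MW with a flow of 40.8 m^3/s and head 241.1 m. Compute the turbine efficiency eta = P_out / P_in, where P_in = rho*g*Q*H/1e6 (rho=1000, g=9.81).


P_in = 1000 * 9.81 * 40.8 * 241.1 / 1e6 = 96.4998 MW
eta = 84.9 / 96.4998 = 0.8798


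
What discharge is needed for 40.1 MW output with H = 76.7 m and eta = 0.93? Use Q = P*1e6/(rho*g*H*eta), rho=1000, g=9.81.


Q = 40.1 * 1e6 / (1000 * 9.81 * 76.7 * 0.93) = 57.3056 m^3/s


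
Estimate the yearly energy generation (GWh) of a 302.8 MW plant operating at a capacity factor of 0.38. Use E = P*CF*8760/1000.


E = 302.8 * 0.38 * 8760 / 1000 = 1007.9606 GWh


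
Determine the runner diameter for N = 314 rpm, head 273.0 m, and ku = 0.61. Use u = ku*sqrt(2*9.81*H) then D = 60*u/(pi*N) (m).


u = 0.61 * sqrt(2*9.81*273.0) = 44.6437 m/s
D = 60 * 44.6437 / (pi * 314) = 2.7154 m


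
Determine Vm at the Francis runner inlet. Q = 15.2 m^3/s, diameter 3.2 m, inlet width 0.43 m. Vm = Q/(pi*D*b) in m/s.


Vm = 15.2 / (pi * 3.2 * 0.43) = 3.5162 m/s


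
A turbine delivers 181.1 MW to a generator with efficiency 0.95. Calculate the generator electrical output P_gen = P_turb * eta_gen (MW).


P_gen = 181.1 * 0.95 = 172.0450 MW


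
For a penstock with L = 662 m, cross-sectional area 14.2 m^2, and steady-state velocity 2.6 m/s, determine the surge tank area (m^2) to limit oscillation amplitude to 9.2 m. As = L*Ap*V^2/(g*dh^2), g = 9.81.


As = 662 * 14.2 * 2.6^2 / (9.81 * 9.2^2) = 76.5329 m^2


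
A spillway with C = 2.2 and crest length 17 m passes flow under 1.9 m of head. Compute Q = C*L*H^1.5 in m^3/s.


Q = 2.2 * 17 * 1.9^1.5 = 97.9495 m^3/s


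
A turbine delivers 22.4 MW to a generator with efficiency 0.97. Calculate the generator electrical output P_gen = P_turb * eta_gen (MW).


P_gen = 22.4 * 0.97 = 21.7280 MW


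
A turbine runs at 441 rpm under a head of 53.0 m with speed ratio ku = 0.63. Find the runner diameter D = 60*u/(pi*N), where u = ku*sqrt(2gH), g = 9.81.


u = 0.63 * sqrt(2*9.81*53.0) = 20.3155 m/s
D = 60 * 20.3155 / (pi * 441) = 0.8798 m


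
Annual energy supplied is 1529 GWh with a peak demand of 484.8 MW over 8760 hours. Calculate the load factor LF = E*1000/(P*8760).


LF = 1529 * 1000 / (484.8 * 8760) = 0.3600


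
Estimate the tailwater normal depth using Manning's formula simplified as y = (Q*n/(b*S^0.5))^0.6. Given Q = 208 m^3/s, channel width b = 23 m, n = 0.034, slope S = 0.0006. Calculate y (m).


y = (208 * 0.034 / (23 * 0.0006^0.5))^0.6 = 4.5629 m


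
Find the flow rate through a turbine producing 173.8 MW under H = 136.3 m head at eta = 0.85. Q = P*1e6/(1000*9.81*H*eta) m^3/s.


Q = 173.8 * 1e6 / (1000 * 9.81 * 136.3 * 0.85) = 152.9206 m^3/s


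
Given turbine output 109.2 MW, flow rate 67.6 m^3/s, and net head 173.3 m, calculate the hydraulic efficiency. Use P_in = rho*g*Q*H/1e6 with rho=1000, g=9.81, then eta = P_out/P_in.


P_in = 1000 * 9.81 * 67.6 * 173.3 / 1e6 = 114.9249 MW
eta = 109.2 / 114.9249 = 0.9502


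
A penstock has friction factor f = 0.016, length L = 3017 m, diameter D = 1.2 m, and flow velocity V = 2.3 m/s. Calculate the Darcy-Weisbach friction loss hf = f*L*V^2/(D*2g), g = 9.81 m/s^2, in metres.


hf = 0.016 * 3017 * 2.3^2 / (1.2 * 2 * 9.81) = 10.8460 m


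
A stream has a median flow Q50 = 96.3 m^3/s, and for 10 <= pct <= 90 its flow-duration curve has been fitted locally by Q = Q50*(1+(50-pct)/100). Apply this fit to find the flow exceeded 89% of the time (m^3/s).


Q = 96.3 * (1 + (50 - 89)/100) = 58.7430 m^3/s


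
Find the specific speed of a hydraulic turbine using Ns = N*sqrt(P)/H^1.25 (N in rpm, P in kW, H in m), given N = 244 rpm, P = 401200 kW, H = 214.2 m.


Ns = 244 * 401200^0.5 / 214.2^1.25 = 188.6019


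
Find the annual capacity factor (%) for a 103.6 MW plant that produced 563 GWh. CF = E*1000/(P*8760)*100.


CF = 563 * 1000 / (103.6 * 8760) * 100 = 62.0361 %


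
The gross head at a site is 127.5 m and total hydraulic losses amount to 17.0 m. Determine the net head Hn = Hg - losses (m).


Hn = 127.5 - 17.0 = 110.5000 m


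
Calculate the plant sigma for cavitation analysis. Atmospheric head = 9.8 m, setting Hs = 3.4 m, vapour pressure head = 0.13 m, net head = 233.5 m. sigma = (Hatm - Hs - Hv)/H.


sigma = (9.8 - 3.4 - 0.13) / 233.5 = 0.0269


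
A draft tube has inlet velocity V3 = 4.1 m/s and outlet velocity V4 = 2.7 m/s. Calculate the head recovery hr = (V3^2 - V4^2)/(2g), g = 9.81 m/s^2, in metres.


hr = (4.1^2 - 2.7^2) / (2*9.81) = 0.4852 m


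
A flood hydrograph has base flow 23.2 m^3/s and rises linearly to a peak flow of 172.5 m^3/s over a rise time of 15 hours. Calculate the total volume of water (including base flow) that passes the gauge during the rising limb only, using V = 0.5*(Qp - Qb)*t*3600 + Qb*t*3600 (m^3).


V = 0.5*(172.5 - 23.2)*15*3600 + 23.2*15*3600 = 5.2839e+06 m^3


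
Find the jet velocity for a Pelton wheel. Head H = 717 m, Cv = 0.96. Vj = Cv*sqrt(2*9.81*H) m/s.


Vj = 0.96 * sqrt(2*9.81*717) = 113.8624 m/s


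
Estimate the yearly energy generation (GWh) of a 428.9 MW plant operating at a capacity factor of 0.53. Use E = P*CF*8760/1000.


E = 428.9 * 0.53 * 8760 / 1000 = 1991.2969 GWh


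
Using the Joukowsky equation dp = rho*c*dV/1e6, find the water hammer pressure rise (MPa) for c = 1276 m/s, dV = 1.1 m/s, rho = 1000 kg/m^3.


dp = 1000 * 1276 * 1.1 / 1e6 = 1.4036 MPa


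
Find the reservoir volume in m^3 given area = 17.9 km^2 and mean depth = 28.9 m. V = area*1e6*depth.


V = 17.9 * 1e6 * 28.9 = 5.1731e+08 m^3


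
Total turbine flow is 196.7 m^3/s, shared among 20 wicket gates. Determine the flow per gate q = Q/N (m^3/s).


q = 196.7 / 20 = 9.8350 m^3/s


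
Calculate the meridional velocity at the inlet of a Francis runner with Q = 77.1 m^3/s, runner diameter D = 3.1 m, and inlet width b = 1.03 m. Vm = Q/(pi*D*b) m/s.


Vm = 77.1 / (pi * 3.1 * 1.03) = 7.6861 m/s


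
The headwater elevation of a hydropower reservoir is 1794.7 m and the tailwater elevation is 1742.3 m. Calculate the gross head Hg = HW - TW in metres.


Hg = 1794.7 - 1742.3 = 52.4000 m


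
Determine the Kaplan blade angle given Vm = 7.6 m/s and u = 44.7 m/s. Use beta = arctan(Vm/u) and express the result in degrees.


beta = arctan(7.6 / 44.7) = 9.6493 degrees


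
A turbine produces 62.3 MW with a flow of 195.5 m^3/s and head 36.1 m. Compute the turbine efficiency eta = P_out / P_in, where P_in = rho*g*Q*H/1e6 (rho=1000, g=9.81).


P_in = 1000 * 9.81 * 195.5 * 36.1 / 1e6 = 69.2346 MW
eta = 62.3 / 69.2346 = 0.8998


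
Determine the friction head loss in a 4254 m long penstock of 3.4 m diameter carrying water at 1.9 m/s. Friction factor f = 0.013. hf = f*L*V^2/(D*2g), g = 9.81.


hf = 0.013 * 4254 * 1.9^2 / (3.4 * 2 * 9.81) = 2.9927 m


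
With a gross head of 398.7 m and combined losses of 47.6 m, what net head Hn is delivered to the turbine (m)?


Hn = 398.7 - 47.6 = 351.1000 m


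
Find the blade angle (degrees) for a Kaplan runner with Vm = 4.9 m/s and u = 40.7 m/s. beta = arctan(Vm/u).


beta = arctan(4.9 / 40.7) = 6.8650 degrees


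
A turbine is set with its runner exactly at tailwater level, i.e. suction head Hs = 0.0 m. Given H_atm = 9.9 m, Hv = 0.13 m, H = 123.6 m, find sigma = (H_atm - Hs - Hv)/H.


sigma = (9.9 - 0.0 - 0.13) / 123.6 = 0.0790


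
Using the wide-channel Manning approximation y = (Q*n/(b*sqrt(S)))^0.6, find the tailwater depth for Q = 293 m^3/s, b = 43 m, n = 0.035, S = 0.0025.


y = (293 * 0.035 / (43 * 0.0025^0.5))^0.6 = 2.5533 m


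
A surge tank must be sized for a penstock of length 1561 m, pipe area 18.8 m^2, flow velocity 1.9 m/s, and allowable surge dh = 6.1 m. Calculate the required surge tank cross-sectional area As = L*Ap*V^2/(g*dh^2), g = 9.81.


As = 1561 * 18.8 * 1.9^2 / (9.81 * 6.1^2) = 290.2280 m^2


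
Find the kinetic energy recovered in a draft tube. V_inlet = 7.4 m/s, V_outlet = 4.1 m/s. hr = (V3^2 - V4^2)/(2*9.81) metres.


hr = (7.4^2 - 4.1^2) / (2*9.81) = 1.9343 m


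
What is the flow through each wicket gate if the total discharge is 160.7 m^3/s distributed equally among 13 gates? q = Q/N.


q = 160.7 / 13 = 12.3615 m^3/s


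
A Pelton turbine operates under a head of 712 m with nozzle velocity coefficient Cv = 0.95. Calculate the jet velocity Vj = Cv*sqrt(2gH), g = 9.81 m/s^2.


Vj = 0.95 * sqrt(2*9.81*712) = 112.2828 m/s


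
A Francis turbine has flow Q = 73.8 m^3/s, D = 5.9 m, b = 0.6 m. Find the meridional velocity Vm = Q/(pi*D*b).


Vm = 73.8 / (pi * 5.9 * 0.6) = 6.6360 m/s


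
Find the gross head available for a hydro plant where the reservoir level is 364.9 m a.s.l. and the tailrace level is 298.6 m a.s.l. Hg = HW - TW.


Hg = 364.9 - 298.6 = 66.3000 m


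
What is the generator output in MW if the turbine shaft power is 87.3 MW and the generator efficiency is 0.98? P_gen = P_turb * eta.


P_gen = 87.3 * 0.98 = 85.5540 MW


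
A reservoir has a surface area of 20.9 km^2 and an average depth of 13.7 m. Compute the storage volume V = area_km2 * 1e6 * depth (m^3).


V = 20.9 * 1e6 * 13.7 = 2.8633e+08 m^3


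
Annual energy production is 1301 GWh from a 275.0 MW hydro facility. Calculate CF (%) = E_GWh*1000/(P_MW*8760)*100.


CF = 1301 * 1000 / (275.0 * 8760) * 100 = 54.0058 %


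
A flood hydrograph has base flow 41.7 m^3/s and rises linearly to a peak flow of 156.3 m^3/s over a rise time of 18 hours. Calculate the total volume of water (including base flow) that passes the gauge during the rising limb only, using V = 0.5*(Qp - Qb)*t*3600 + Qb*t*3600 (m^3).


V = 0.5*(156.3 - 41.7)*18*3600 + 41.7*18*3600 = 6.4152e+06 m^3


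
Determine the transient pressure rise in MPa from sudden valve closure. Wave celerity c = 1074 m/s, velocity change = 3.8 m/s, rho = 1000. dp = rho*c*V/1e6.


dp = 1000 * 1074 * 3.8 / 1e6 = 4.0812 MPa


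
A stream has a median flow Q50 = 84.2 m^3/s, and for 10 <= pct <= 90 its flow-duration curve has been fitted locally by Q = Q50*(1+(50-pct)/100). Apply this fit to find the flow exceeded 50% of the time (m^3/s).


Q = 84.2 * (1 + (50 - 50)/100) = 84.2000 m^3/s


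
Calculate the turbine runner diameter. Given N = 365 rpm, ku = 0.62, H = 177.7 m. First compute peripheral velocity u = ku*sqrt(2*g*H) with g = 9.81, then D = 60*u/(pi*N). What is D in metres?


u = 0.62 * sqrt(2*9.81*177.7) = 36.6088 m/s
D = 60 * 36.6088 / (pi * 365) = 1.9155 m


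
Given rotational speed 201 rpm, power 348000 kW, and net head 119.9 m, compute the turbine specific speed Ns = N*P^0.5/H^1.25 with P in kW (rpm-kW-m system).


Ns = 201 * 348000^0.5 / 119.9^1.25 = 298.8558


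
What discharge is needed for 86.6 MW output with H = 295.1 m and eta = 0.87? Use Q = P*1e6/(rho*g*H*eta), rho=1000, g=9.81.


Q = 86.6 * 1e6 / (1000 * 9.81 * 295.1 * 0.87) = 34.3843 m^3/s


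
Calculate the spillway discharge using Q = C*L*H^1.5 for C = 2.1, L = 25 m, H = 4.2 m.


Q = 2.1 * 25 * 4.2^1.5 = 451.8905 m^3/s


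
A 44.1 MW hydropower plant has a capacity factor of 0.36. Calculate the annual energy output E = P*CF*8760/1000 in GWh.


E = 44.1 * 0.36 * 8760 / 1000 = 139.0738 GWh


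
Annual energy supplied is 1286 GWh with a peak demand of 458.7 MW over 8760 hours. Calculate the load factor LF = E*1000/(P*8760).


LF = 1286 * 1000 / (458.7 * 8760) = 0.3200


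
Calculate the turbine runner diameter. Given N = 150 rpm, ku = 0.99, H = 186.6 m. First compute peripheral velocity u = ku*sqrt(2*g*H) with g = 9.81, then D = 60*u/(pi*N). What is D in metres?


u = 0.99 * sqrt(2*9.81*186.6) = 59.9019 m/s
D = 60 * 59.9019 / (pi * 150) = 7.6269 m


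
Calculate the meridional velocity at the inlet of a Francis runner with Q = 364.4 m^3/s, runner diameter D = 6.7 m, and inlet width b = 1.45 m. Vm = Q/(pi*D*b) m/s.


Vm = 364.4 / (pi * 6.7 * 1.45) = 11.9395 m/s


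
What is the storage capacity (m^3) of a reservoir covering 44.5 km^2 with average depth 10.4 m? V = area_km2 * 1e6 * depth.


V = 44.5 * 1e6 * 10.4 = 4.6280e+08 m^3


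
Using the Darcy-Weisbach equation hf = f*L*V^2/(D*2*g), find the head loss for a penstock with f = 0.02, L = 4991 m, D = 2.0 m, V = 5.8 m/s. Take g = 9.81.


hf = 0.02 * 4991 * 5.8^2 / (2.0 * 2 * 9.81) = 85.5745 m


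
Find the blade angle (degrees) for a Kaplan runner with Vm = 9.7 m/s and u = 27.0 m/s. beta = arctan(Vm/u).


beta = arctan(9.7 / 27.0) = 19.7613 degrees


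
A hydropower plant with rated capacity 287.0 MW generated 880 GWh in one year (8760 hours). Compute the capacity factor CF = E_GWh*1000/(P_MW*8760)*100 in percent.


CF = 880 * 1000 / (287.0 * 8760) * 100 = 35.0023 %


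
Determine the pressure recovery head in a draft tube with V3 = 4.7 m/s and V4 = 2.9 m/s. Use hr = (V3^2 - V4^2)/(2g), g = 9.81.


hr = (4.7^2 - 2.9^2) / (2*9.81) = 0.6972 m


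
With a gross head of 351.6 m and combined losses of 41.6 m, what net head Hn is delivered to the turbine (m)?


Hn = 351.6 - 41.6 = 310.0000 m


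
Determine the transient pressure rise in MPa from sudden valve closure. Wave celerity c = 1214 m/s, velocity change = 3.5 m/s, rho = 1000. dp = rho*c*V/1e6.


dp = 1000 * 1214 * 3.5 / 1e6 = 4.2490 MPa


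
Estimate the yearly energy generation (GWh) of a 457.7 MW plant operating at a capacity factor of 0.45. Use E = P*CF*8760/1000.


E = 457.7 * 0.45 * 8760 / 1000 = 1804.2534 GWh


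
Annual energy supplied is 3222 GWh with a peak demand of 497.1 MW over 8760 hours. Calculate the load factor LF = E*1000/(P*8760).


LF = 3222 * 1000 / (497.1 * 8760) = 0.7399


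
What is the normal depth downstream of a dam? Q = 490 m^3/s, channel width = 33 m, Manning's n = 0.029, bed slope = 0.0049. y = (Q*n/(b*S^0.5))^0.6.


y = (490 * 0.029 / (33 * 0.0049^0.5))^0.6 = 2.9743 m


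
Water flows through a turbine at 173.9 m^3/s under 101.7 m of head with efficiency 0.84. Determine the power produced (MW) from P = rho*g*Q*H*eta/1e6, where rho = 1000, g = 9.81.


P = 1000 * 9.81 * 173.9 * 101.7 * 0.84 / 1e6 = 145.7367 MW


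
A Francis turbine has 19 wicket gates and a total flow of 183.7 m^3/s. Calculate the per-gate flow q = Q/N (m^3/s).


q = 183.7 / 19 = 9.6684 m^3/s


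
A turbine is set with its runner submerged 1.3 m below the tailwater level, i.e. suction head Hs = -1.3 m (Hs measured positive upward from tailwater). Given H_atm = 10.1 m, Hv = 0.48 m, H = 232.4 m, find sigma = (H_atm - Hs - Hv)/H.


sigma = (10.1 - (-1.3) - 0.48) / 232.4 = 0.0470


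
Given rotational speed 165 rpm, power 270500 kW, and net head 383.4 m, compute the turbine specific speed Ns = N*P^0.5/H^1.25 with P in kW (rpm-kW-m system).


Ns = 165 * 270500^0.5 / 383.4^1.25 = 50.5828


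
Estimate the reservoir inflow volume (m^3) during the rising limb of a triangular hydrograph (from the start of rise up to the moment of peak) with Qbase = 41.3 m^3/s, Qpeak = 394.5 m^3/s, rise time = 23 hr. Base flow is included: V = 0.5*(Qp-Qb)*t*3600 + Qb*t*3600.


V = 0.5*(394.5 - 41.3)*23*3600 + 41.3*23*3600 = 1.8042e+07 m^3


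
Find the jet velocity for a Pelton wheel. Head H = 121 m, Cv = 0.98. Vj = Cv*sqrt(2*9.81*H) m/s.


Vj = 0.98 * sqrt(2*9.81*121) = 47.7494 m/s


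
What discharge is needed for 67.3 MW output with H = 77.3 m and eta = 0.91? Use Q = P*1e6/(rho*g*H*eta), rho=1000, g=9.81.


Q = 67.3 * 1e6 / (1000 * 9.81 * 77.3 * 0.91) = 97.5271 m^3/s


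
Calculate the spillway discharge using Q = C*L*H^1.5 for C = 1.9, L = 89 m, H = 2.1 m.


Q = 1.9 * 89 * 2.1^1.5 = 514.6033 m^3/s


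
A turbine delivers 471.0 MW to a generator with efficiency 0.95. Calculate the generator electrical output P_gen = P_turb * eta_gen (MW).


P_gen = 471.0 * 0.95 = 447.4500 MW


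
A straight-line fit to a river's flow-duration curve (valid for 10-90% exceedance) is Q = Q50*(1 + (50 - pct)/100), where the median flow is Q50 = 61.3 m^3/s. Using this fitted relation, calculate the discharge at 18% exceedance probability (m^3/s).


Q = 61.3 * (1 + (50 - 18)/100) = 80.9160 m^3/s


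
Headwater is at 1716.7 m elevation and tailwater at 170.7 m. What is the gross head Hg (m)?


Hg = 1716.7 - 170.7 = 1546.0000 m


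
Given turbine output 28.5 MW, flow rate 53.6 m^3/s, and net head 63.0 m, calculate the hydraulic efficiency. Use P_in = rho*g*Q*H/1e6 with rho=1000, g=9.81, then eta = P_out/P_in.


P_in = 1000 * 9.81 * 53.6 * 63.0 / 1e6 = 33.1264 MW
eta = 28.5 / 33.1264 = 0.8603


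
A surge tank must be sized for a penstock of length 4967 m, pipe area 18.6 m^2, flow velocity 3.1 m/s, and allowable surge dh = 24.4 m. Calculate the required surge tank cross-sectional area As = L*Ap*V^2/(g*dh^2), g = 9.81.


As = 4967 * 18.6 * 3.1^2 / (9.81 * 24.4^2) = 152.0134 m^2


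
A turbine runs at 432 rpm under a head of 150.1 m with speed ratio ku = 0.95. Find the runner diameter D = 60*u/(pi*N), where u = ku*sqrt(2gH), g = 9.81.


u = 0.95 * sqrt(2*9.81*150.1) = 51.5541 m/s
D = 60 * 51.5541 / (pi * 432) = 2.2792 m


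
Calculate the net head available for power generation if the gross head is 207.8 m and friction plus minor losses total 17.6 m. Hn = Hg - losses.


Hn = 207.8 - 17.6 = 190.2000 m


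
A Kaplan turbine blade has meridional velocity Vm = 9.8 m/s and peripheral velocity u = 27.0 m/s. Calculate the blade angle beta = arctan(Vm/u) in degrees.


beta = arctan(9.8 / 27.0) = 19.9490 degrees


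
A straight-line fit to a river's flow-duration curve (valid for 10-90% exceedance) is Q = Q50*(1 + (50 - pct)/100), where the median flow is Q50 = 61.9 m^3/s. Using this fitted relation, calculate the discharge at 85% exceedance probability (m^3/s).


Q = 61.9 * (1 + (50 - 85)/100) = 40.2350 m^3/s


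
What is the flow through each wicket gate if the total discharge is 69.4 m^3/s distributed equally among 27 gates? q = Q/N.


q = 69.4 / 27 = 2.5704 m^3/s


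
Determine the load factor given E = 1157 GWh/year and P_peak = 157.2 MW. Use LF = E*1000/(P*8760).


LF = 1157 * 1000 / (157.2 * 8760) = 0.8402


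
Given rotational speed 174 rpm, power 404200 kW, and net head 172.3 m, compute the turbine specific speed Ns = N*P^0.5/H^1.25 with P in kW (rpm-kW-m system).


Ns = 174 * 404200^0.5 / 172.3^1.25 = 177.2111


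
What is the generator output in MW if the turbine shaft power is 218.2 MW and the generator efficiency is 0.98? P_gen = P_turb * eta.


P_gen = 218.2 * 0.98 = 213.8360 MW


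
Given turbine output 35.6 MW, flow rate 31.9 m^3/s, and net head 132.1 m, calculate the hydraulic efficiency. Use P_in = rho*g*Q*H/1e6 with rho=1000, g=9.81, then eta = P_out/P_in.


P_in = 1000 * 9.81 * 31.9 * 132.1 / 1e6 = 41.3392 MW
eta = 35.6 / 41.3392 = 0.8612


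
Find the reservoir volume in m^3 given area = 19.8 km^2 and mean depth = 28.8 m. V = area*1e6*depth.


V = 19.8 * 1e6 * 28.8 = 5.7024e+08 m^3


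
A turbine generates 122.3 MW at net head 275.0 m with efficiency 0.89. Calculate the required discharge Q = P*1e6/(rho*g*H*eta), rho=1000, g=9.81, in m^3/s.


Q = 122.3 * 1e6 / (1000 * 9.81 * 275.0 * 0.89) = 50.9372 m^3/s


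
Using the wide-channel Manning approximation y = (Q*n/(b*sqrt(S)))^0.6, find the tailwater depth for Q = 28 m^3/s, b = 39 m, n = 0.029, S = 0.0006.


y = (28 * 0.029 / (39 * 0.0006^0.5))^0.6 = 0.9071 m


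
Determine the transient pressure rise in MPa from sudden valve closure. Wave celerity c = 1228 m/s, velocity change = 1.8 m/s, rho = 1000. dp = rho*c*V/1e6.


dp = 1000 * 1228 * 1.8 / 1e6 = 2.2104 MPa


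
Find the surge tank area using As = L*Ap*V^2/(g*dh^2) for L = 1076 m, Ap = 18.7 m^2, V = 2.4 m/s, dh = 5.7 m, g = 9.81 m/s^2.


As = 1076 * 18.7 * 2.4^2 / (9.81 * 5.7^2) = 363.6283 m^2


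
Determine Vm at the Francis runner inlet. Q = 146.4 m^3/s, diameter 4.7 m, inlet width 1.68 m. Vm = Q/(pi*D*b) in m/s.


Vm = 146.4 / (pi * 4.7 * 1.68) = 5.9018 m/s


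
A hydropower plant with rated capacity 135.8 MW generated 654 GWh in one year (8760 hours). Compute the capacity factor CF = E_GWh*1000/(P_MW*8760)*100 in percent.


CF = 654 * 1000 / (135.8 * 8760) * 100 = 54.9761 %


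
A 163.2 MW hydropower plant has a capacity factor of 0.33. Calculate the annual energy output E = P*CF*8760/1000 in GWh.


E = 163.2 * 0.33 * 8760 / 1000 = 471.7786 GWh


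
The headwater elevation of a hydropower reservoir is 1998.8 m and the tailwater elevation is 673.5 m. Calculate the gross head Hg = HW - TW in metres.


Hg = 1998.8 - 673.5 = 1325.3000 m


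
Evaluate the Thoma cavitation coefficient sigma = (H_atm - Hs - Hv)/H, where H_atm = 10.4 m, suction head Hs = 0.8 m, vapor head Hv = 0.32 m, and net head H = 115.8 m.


sigma = (10.4 - 0.8 - 0.32) / 115.8 = 0.0801


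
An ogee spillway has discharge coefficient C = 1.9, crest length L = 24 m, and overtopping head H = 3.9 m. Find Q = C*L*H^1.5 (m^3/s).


Q = 1.9 * 24 * 3.9^1.5 = 351.2059 m^3/s


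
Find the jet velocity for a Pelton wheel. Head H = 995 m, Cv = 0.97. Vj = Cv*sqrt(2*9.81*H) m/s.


Vj = 0.97 * sqrt(2*9.81*995) = 135.5292 m/s


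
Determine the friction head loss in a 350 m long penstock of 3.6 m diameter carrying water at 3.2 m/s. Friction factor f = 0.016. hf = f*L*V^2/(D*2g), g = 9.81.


hf = 0.016 * 350 * 3.2^2 / (3.6 * 2 * 9.81) = 0.8119 m


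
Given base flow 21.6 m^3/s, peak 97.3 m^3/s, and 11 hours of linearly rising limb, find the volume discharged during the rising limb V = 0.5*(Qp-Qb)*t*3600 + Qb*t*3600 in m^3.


V = 0.5*(97.3 - 21.6)*11*3600 + 21.6*11*3600 = 2.3542e+06 m^3


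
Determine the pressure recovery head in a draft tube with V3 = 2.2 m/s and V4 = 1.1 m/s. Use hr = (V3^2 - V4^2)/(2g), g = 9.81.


hr = (2.2^2 - 1.1^2) / (2*9.81) = 0.1850 m


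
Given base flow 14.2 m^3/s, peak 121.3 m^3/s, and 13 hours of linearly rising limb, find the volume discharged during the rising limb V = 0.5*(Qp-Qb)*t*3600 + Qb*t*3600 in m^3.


V = 0.5*(121.3 - 14.2)*13*3600 + 14.2*13*3600 = 3.1707e+06 m^3


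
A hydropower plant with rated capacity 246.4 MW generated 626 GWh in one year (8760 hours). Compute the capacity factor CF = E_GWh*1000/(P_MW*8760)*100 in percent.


CF = 626 * 1000 / (246.4 * 8760) * 100 = 29.0021 %


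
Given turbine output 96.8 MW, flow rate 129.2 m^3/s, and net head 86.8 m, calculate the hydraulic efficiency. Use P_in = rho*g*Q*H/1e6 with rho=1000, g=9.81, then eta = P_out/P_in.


P_in = 1000 * 9.81 * 129.2 * 86.8 / 1e6 = 110.0148 MW
eta = 96.8 / 110.0148 = 0.8799


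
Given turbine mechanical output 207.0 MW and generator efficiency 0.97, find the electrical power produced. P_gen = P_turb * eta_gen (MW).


P_gen = 207.0 * 0.97 = 200.7900 MW


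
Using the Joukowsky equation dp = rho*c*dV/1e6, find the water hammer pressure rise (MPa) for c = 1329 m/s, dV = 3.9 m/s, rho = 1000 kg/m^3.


dp = 1000 * 1329 * 3.9 / 1e6 = 5.1831 MPa


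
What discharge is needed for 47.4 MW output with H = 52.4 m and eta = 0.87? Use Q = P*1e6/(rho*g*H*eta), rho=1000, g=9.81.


Q = 47.4 * 1e6 / (1000 * 9.81 * 52.4 * 0.87) = 105.9885 m^3/s


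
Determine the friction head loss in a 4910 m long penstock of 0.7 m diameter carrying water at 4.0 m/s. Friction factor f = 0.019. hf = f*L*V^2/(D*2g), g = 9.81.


hf = 0.019 * 4910 * 4.0^2 / (0.7 * 2 * 9.81) = 108.6821 m


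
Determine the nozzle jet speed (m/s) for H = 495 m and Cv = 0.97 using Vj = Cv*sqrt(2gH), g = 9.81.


Vj = 0.97 * sqrt(2*9.81*495) = 95.5925 m/s


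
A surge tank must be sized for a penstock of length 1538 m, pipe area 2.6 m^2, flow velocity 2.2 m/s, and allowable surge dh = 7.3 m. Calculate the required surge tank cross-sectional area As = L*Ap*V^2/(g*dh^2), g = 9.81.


As = 1538 * 2.6 * 2.2^2 / (9.81 * 7.3^2) = 37.0220 m^2


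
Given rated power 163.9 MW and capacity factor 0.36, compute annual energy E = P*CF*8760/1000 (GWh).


E = 163.9 * 0.36 * 8760 / 1000 = 516.8750 GWh


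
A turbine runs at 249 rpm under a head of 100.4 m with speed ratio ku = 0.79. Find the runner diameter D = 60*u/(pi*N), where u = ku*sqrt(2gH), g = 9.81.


u = 0.79 * sqrt(2*9.81*100.4) = 35.0625 m/s
D = 60 * 35.0625 / (pi * 249) = 2.6893 m


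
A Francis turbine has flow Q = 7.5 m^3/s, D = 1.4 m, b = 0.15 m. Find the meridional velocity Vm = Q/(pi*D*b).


Vm = 7.5 / (pi * 1.4 * 0.15) = 11.3682 m/s


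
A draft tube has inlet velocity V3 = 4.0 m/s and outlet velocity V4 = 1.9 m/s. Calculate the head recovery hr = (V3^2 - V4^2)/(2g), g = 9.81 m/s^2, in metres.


hr = (4.0^2 - 1.9^2) / (2*9.81) = 0.6315 m


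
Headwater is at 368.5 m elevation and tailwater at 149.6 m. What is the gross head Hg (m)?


Hg = 368.5 - 149.6 = 218.9000 m


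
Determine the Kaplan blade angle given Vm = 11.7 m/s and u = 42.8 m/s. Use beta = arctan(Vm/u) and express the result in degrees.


beta = arctan(11.7 / 42.8) = 15.2891 degrees


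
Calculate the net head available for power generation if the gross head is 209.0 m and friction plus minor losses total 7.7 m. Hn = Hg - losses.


Hn = 209.0 - 7.7 = 201.3000 m


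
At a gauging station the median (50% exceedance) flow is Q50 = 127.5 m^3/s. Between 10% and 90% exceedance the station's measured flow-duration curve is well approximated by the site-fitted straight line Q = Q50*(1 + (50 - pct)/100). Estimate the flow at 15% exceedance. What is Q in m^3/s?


Q = 127.5 * (1 + (50 - 15)/100) = 172.1250 m^3/s


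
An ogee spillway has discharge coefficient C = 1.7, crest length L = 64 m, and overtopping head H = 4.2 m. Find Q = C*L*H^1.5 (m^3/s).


Q = 1.7 * 64 * 4.2^1.5 = 936.4893 m^3/s


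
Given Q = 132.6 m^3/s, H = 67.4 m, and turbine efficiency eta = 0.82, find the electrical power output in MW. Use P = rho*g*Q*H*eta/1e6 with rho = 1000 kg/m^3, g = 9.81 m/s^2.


P = 1000 * 9.81 * 132.6 * 67.4 * 0.82 / 1e6 = 71.8929 MW


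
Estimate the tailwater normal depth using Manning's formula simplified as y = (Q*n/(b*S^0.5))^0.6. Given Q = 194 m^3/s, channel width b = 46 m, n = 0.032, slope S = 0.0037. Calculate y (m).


y = (194 * 0.032 / (46 * 0.0037^0.5))^0.6 = 1.6131 m


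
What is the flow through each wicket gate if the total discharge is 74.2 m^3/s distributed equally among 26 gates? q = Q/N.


q = 74.2 / 26 = 2.8538 m^3/s


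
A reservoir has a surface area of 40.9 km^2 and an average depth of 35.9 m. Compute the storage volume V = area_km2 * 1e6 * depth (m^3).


V = 40.9 * 1e6 * 35.9 = 1.4683e+09 m^3


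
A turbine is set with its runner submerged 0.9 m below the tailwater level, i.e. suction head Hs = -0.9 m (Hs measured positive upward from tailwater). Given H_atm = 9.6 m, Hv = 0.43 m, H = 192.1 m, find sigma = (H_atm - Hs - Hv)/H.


sigma = (9.6 - (-0.9) - 0.43) / 192.1 = 0.0524


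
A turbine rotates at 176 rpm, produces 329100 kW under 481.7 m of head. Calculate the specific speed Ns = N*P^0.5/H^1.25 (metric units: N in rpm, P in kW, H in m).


Ns = 176 * 329100^0.5 / 481.7^1.25 = 44.7410


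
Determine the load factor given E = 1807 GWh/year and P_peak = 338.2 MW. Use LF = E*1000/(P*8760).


LF = 1807 * 1000 / (338.2 * 8760) = 0.6099


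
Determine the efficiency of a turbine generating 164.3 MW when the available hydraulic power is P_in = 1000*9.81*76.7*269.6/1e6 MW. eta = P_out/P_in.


P_in = 1000 * 9.81 * 76.7 * 269.6 / 1e6 = 202.8543 MW
eta = 164.3 / 202.8543 = 0.8099


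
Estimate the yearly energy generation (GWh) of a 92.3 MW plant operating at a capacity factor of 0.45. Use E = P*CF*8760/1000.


E = 92.3 * 0.45 * 8760 / 1000 = 363.8466 GWh


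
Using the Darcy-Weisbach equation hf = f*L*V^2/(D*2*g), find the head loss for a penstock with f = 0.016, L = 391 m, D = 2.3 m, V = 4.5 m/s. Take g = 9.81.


hf = 0.016 * 391 * 4.5^2 / (2.3 * 2 * 9.81) = 2.8073 m


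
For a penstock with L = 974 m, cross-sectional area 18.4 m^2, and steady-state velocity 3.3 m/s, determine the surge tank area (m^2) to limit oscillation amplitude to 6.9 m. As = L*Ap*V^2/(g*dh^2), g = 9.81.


As = 974 * 18.4 * 3.3^2 / (9.81 * 6.9^2) = 417.8664 m^2


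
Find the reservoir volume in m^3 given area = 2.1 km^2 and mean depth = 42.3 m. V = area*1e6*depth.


V = 2.1 * 1e6 * 42.3 = 8.8830e+07 m^3


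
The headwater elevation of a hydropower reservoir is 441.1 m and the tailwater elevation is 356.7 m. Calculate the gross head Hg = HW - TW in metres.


Hg = 441.1 - 356.7 = 84.4000 m


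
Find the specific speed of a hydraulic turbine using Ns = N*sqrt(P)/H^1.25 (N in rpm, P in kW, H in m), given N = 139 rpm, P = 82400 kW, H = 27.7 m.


Ns = 139 * 82400^0.5 / 27.7^1.25 = 627.8830


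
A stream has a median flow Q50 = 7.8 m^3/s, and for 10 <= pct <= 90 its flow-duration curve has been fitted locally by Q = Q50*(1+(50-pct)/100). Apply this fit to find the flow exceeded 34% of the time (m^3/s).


Q = 7.8 * (1 + (50 - 34)/100) = 9.0480 m^3/s


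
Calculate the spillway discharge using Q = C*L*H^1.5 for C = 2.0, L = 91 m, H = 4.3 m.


Q = 2.0 * 91 * 4.3^1.5 = 1622.8339 m^3/s


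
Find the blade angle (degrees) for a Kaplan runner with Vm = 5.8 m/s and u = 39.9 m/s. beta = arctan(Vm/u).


beta = arctan(5.8 / 39.9) = 8.2708 degrees


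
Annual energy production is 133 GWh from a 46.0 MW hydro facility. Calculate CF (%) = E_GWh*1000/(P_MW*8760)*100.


CF = 133 * 1000 / (46.0 * 8760) * 100 = 33.0058 %


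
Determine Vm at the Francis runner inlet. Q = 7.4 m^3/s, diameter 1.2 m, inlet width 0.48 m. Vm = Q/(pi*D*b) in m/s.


Vm = 7.4 / (pi * 1.2 * 0.48) = 4.0894 m/s


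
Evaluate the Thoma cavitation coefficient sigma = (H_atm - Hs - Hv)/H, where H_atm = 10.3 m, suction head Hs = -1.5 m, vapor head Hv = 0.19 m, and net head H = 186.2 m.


sigma = (10.3 - (-1.5) - 0.19) / 186.2 = 0.0624


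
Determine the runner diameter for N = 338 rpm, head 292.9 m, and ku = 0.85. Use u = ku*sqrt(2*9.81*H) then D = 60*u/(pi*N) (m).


u = 0.85 * sqrt(2*9.81*292.9) = 64.4359 m/s
D = 60 * 64.4359 / (pi * 338) = 3.6409 m


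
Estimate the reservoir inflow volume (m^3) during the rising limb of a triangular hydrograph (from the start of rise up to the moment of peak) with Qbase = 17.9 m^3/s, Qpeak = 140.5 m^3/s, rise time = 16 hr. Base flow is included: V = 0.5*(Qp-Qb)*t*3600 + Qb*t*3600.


V = 0.5*(140.5 - 17.9)*16*3600 + 17.9*16*3600 = 4.5619e+06 m^3


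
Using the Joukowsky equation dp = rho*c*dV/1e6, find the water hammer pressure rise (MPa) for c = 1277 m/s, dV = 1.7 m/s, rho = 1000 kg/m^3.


dp = 1000 * 1277 * 1.7 / 1e6 = 2.1709 MPa


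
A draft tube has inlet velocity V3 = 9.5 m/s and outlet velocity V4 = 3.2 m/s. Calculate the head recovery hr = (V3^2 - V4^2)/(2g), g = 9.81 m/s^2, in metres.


hr = (9.5^2 - 3.2^2) / (2*9.81) = 4.0780 m


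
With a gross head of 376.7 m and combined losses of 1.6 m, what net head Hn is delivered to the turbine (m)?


Hn = 376.7 - 1.6 = 375.1000 m


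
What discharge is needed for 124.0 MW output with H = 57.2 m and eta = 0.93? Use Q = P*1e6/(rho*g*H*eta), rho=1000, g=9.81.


Q = 124.0 * 1e6 / (1000 * 9.81 * 57.2 * 0.93) = 237.6149 m^3/s


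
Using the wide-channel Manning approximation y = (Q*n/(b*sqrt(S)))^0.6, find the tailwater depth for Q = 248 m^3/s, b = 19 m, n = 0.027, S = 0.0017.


y = (248 * 0.027 / (19 * 0.0017^0.5))^0.6 = 3.6233 m


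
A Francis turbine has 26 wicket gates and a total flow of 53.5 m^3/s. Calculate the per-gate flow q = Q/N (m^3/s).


q = 53.5 / 26 = 2.0577 m^3/s


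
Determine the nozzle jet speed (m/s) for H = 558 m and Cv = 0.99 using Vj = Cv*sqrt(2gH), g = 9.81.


Vj = 0.99 * sqrt(2*9.81*558) = 103.5862 m/s


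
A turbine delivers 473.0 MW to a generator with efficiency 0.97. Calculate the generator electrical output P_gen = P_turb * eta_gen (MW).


P_gen = 473.0 * 0.97 = 458.8100 MW


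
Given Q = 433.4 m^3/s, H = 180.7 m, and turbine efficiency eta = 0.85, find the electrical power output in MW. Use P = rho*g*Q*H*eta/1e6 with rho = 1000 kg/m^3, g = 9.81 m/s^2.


P = 1000 * 9.81 * 433.4 * 180.7 * 0.85 / 1e6 = 653.0328 MW


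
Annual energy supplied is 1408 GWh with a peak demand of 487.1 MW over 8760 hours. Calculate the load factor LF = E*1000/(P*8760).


LF = 1408 * 1000 / (487.1 * 8760) = 0.3300


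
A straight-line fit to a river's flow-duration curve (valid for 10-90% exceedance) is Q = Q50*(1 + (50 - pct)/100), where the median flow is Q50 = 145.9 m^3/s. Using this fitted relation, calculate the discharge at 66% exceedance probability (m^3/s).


Q = 145.9 * (1 + (50 - 66)/100) = 122.5560 m^3/s
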